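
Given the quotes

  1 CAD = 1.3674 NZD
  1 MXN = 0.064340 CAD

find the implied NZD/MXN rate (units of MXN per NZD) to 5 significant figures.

NZD/MXN = 11.366

1 NZD ÷ 1.3674 = 0.731315 CAD
0.731315 CAD ÷ 0.064340 = 11.3664 MXN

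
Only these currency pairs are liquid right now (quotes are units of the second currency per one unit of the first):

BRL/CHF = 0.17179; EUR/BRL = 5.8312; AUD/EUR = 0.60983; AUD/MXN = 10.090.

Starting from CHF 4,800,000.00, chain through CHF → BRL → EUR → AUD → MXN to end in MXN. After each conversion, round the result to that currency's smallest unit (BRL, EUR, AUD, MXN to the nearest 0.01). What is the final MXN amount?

CHF 4,800,000.00 ÷ 0.17179 = BRL 27,941,090.87
BRL 27,941,090.87 ÷ 5.8312 = EUR 4,791,653.67
EUR 4,791,653.67 ÷ 0.60983 = AUD 7,857,359.71
AUD 7,857,359.71 × 10.090 = MXN 79,280,759.47

MXN 79,280,759.47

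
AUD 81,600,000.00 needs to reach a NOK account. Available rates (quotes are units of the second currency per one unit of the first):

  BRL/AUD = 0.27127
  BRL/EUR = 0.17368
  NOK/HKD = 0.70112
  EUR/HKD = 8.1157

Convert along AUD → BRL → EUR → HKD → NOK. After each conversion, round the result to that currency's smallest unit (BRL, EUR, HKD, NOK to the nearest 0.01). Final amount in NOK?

AUD 81,600,000.00 ÷ 0.27127 = BRL 300,807,313.75
BRL 300,807,313.75 × 0.17368 = EUR 52,244,214.25
EUR 52,244,214.25 × 8.1157 = HKD 423,998,369.59
HKD 423,998,369.59 ÷ 0.70112 = NOK 604,744,365.57

NOK 604,744,365.57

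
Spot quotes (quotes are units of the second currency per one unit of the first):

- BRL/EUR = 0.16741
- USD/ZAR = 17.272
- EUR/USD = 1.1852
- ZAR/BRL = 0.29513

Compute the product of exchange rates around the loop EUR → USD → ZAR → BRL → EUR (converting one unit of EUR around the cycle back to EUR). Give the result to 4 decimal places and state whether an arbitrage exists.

1.0114 (arbitrage exists)

Around EUR → USD → ZAR → BRL → EUR: 1 × 1.1852 × 17.272 × 0.29513 × 0.16741 = 1.011414
Product > 1; profitable direction is EUR → USD → ZAR → BRL → EUR.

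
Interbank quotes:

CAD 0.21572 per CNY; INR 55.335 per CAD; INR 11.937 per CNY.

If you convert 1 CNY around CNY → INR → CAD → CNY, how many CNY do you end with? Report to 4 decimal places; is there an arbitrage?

1.0000 (no arbitrage)

Around CNY → INR → CAD → CNY: 1 × 11.937 ÷ 55.335 ÷ 0.21572 = 1.000011
Product ≈ 1 (deviation 0.001%, within rounding noise).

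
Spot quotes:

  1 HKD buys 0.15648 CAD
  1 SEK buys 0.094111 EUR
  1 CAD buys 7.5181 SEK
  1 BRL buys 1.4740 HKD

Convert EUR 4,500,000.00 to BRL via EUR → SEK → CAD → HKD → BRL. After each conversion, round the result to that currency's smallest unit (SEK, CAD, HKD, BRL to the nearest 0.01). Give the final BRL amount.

EUR 4,500,000.00 ÷ 0.094111 = SEK 47,815,877.00
SEK 47,815,877.00 ÷ 7.5181 = CAD 6,360,101.22
CAD 6,360,101.22 ÷ 0.15648 = HKD 40,644,818.63
HKD 40,644,818.63 ÷ 1.4740 = BRL 27,574,503.82

BRL 27,574,503.82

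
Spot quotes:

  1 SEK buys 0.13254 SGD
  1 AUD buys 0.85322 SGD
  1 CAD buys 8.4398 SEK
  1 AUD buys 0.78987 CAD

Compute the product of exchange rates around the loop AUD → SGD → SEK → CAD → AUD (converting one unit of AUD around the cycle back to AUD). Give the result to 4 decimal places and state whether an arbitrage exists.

0.9657 (arbitrage exists)

Around AUD → SGD → SEK → CAD → AUD: 1 × 0.85322 ÷ 0.13254 ÷ 8.4398 ÷ 0.78987 = 0.965665
Product < 1; profitable direction is AUD → CAD → SEK → SGD → AUD.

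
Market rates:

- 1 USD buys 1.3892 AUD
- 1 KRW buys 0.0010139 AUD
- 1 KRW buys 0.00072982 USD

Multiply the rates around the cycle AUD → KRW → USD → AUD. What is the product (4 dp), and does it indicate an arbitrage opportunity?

Around AUD → KRW → USD → AUD: 1 ÷ 0.0010139 × 0.00072982 × 1.3892 = 0.999966
Product ≈ 1 (deviation 0.003%, within rounding noise).

1.0000 (no arbitrage)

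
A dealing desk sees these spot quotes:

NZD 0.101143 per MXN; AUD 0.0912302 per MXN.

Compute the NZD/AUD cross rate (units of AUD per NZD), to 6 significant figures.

1 NZD ÷ 0.101143 = 9.88699 MXN
9.88699 MXN × 0.0912302 = 0.901992 AUD

NZD/AUD = 0.901992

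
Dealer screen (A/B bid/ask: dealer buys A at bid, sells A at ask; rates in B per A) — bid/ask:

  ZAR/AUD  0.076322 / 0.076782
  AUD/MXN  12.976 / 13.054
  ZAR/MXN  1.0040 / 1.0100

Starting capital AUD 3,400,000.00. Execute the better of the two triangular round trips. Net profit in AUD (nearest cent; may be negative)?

Best loop AUD → ZAR → MXN → AUD:
AUD 3,400,000.00 ÷ 0.076782 (buy ZAR at ask) = ZAR 44,281,211.74
ZAR 44,281,211.74 × 1.0040 (sell ZAR at bid) = MXN 44,458,336.59
MXN 44,458,336.59 ÷ 13.054 (buy AUD at ask) = AUD 3,405,725.19

Net profit: AUD 5,725.19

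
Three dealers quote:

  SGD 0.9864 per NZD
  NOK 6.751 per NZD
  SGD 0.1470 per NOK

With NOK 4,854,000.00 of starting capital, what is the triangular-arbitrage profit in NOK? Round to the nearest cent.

Profit: NOK 29,510.78

Profitable loop is NOK → SGD → NZD → NOK:
NOK 4,854,000.00 × 0.1470 = SGD 713,538.00
SGD 713,538.00 ÷ 0.9864 = NZD 723,375.91
NZD 723,375.91 × 6.751 = NOK 4,883,510.78
Profit = NOK 4,883,510.78 − NOK 4,854,000.00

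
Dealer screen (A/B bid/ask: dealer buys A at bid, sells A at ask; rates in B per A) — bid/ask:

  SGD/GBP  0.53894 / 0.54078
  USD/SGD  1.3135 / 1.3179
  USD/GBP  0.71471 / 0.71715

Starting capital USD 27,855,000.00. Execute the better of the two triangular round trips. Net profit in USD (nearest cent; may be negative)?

Net profit: USD 78,795.02

Best loop USD → GBP → SGD → USD:
USD 27,855,000.00 × 0.71471 (sell USD at bid) = GBP 19,908,247.05
GBP 19,908,247.05 ÷ 0.54078 (buy SGD at ask) = SGD 36,813,948.46
SGD 36,813,948.46 ÷ 1.3179 (buy USD at ask) = USD 27,933,795.02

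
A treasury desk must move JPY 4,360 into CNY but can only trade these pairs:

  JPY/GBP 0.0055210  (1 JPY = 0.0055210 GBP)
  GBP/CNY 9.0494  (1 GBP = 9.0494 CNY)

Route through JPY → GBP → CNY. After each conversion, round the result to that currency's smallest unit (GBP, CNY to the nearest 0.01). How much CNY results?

CNY 217.82

JPY 4,360 × 0.0055210 = GBP 24.07
GBP 24.07 × 9.0494 = CNY 217.82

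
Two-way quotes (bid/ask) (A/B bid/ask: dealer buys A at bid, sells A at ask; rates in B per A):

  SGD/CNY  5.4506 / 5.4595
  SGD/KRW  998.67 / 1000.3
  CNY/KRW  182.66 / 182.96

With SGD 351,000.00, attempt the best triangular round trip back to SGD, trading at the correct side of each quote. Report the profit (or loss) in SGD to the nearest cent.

Best loop SGD → KRW → CNY → SGD:
SGD 351,000.00 × 998.67 (sell SGD at bid) = KRW 350,533,170
KRW 350,533,170 ÷ 182.96 (buy CNY at ask) = CNY 1,915,900.58
CNY 1,915,900.58 ÷ 5.4595 (buy SGD at ask) = SGD 350,929.68

Net result: SGD -70.32 (no profitable arbitrage after spreads)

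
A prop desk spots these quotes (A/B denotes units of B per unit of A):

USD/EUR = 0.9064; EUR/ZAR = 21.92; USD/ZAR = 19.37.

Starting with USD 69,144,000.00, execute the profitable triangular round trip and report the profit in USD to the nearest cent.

Profit: USD 1,778,710.66

Profitable loop is USD → EUR → ZAR → USD:
USD 69,144,000.00 × 0.9064 = EUR 62,672,121.60
EUR 62,672,121.60 × 21.92 = ZAR 1,373,772,905.47
ZAR 1,373,772,905.47 ÷ 19.37 = USD 70,922,710.66
Profit = USD 70,922,710.66 − USD 69,144,000.00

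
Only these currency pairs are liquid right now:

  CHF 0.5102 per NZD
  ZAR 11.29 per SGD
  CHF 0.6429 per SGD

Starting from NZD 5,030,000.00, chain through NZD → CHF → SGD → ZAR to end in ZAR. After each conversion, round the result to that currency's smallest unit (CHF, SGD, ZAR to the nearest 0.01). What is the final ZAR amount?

NZD 5,030,000.00 × 0.5102 = CHF 2,566,306.00
CHF 2,566,306.00 ÷ 0.6429 = SGD 3,991,765.44
SGD 3,991,765.44 × 11.29 = ZAR 45,067,031.82

ZAR 45,067,031.82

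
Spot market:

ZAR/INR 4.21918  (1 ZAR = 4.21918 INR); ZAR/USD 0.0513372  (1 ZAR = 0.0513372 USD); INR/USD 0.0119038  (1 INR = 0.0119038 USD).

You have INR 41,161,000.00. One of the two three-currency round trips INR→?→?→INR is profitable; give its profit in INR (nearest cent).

Profitable loop is INR → ZAR → USD → INR:
INR 41,161,000.00 ÷ 4.21918 = ZAR 9,755,687.12
ZAR 9,755,687.12 × 0.0513372 = USD 500,829.66
USD 500,829.66 ÷ 0.0119038 = INR 42,073,091.03
Profit = INR 42,073,091.03 − INR 41,161,000.00

Profit: INR 912,091.03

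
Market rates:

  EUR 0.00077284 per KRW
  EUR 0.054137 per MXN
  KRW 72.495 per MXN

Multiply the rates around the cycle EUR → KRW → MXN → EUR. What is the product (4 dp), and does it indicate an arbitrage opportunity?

Around EUR → KRW → MXN → EUR: 1 ÷ 0.00077284 ÷ 72.495 × 0.054137 = 0.966266
Product < 1; profitable direction is EUR → MXN → KRW → EUR.

0.9663 (arbitrage exists)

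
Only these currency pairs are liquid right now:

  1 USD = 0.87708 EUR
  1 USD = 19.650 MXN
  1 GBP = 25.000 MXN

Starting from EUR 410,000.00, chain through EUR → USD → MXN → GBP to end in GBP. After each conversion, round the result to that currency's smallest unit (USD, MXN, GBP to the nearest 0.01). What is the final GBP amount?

EUR 410,000.00 ÷ 0.87708 = USD 467,460.21
USD 467,460.21 × 19.650 = MXN 9,185,593.13
MXN 9,185,593.13 ÷ 25.000 = GBP 367,423.73

GBP 367,423.73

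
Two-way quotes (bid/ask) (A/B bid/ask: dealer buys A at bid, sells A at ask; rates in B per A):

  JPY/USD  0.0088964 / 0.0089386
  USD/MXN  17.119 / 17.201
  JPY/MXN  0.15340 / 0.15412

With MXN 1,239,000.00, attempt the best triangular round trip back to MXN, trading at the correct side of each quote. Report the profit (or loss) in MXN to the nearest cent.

Net result: MXN -2,843.47 (no profitable arbitrage after spreads)

Best loop MXN → USD → JPY → MXN:
MXN 1,239,000.00 ÷ 17.201 (buy USD at ask) = USD 72,030.70
USD 72,030.70 ÷ 0.0089386 (buy JPY at ask) = JPY 8,058,387
JPY 8,058,387 × 0.15340 (sell JPY at bid) = MXN 1,236,156.53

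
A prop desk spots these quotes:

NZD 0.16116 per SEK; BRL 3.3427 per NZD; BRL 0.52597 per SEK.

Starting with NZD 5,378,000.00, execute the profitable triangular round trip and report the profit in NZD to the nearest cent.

Profit: NZD 130,260.67

Profitable loop is NZD → BRL → SEK → NZD:
NZD 5,378,000.00 × 3.3427 = BRL 17,977,040.60
BRL 17,977,040.60 ÷ 0.52597 = SEK 34,178,832.63
SEK 34,178,832.63 × 0.16116 = NZD 5,508,260.67
Profit = NZD 5,508,260.67 − NZD 5,378,000.00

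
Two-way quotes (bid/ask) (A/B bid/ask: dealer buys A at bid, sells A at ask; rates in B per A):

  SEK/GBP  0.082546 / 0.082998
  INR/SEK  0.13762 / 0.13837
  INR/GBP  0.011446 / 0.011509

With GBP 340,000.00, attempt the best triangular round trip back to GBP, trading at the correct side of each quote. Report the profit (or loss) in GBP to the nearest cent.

Best loop GBP → SEK → INR → GBP:
GBP 340,000.00 ÷ 0.082998 (buy SEK at ask) = SEK 4,096,484.25
SEK 4,096,484.25 ÷ 0.13837 (buy INR at ask) = INR 29,605,291.99
INR 29,605,291.99 × 0.011446 (sell INR at bid) = GBP 338,862.17

Net result: GBP -1,137.83 (no profitable arbitrage after spreads)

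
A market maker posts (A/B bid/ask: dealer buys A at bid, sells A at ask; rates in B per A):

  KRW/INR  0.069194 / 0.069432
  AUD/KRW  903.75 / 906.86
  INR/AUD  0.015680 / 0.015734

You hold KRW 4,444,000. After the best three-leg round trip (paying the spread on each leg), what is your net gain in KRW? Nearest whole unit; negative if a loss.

Net profit: KRW 41,749

Best loop KRW → AUD → INR → KRW:
KRW 4,444,000 ÷ 906.86 (buy AUD at ask) = AUD 4,900.43
AUD 4,900.43 ÷ 0.015734 (buy INR at ask) = INR 311,454.53
INR 311,454.53 ÷ 0.069432 (buy KRW at ask) = KRW 4,485,749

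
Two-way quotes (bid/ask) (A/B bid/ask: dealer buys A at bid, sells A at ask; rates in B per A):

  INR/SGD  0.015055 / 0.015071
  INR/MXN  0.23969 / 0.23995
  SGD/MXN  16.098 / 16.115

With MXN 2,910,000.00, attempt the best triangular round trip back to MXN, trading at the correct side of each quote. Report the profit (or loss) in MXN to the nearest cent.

Net profit: MXN 29,171.43

Best loop MXN → INR → SGD → MXN:
MXN 2,910,000.00 ÷ 0.23995 (buy INR at ask) = INR 12,127,526.57
INR 12,127,526.57 × 0.015055 (sell INR at bid) = SGD 182,579.91
SGD 182,579.91 × 16.098 (sell SGD at bid) = MXN 2,939,171.43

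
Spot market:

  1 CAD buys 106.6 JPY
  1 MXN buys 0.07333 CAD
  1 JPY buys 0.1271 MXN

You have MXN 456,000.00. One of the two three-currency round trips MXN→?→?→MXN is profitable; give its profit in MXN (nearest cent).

Profit: MXN 2,965.88

Profitable loop is MXN → JPY → CAD → MXN:
MXN 456,000.00 ÷ 0.1271 = JPY 3,587,726
JPY 3,587,726 ÷ 106.6 = CAD 33,655.97
CAD 33,655.97 ÷ 0.07333 = MXN 458,965.88
Profit = MXN 458,965.88 − MXN 456,000.00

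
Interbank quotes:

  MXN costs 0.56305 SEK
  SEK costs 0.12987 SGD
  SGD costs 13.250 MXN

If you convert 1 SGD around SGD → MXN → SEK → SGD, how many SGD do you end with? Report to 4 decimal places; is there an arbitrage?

0.9689 (arbitrage exists)

Around SGD → MXN → SEK → SGD: 1 × 13.250 × 0.56305 × 0.12987 = 0.968884
Product < 1; profitable direction is SGD → SEK → MXN → SGD.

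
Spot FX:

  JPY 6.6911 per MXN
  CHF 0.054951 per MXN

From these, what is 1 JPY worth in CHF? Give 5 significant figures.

1 JPY ÷ 6.6911 = 0.149452 MXN
0.149452 MXN × 0.054951 = 0.00821255 CHF

JPY/CHF = 0.0082126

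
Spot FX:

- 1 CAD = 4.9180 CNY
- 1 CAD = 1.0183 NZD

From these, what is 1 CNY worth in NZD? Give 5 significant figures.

1 CNY ÷ 4.9180 = 0.203335 CAD
0.203335 CAD × 1.0183 = 0.207056 NZD

CNY/NZD = 0.20706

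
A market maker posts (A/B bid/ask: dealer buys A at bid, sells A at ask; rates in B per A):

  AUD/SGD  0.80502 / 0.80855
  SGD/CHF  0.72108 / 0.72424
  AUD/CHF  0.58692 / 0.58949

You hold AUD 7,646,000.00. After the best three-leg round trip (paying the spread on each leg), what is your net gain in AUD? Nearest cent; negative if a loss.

Best loop AUD → CHF → SGD → AUD:
AUD 7,646,000.00 × 0.58692 (sell AUD at bid) = CHF 4,487,590.32
CHF 4,487,590.32 ÷ 0.72424 (buy SGD at ask) = SGD 6,196,275.16
SGD 6,196,275.16 ÷ 0.80855 (buy AUD at ask) = AUD 7,663,440.92

Net profit: AUD 17,440.92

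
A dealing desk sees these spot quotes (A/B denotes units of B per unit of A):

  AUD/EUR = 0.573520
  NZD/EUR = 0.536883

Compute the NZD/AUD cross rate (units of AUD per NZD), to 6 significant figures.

NZD/AUD = 0.936119

1 NZD × 0.536883 = 0.536883 EUR
0.536883 EUR ÷ 0.573520 = 0.936119 AUD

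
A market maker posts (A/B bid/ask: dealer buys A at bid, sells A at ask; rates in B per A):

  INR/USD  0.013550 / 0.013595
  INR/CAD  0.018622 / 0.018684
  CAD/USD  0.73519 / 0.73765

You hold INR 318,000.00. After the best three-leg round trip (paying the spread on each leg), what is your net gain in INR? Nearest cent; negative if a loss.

Net profit: INR 2,238.71

Best loop INR → CAD → USD → INR:
INR 318,000.00 × 0.018622 (sell INR at bid) = CAD 5,921.80
CAD 5,921.80 × 0.73519 (sell CAD at bid) = USD 4,353.65
USD 4,353.65 ÷ 0.013595 (buy INR at ask) = INR 320,238.71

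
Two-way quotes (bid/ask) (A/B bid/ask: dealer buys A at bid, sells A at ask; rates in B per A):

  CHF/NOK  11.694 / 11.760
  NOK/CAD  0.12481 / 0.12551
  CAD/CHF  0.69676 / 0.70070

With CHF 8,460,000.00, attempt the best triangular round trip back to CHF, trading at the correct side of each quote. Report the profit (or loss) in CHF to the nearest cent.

Best loop CHF → NOK → CAD → CHF:
CHF 8,460,000.00 × 11.694 (sell CHF at bid) = NOK 98,931,240.00
NOK 98,931,240.00 × 0.12481 (sell NOK at bid) = CAD 12,347,608.06
CAD 12,347,608.06 × 0.69676 (sell CAD at bid) = CHF 8,603,319.39

Net profit: CHF 143,319.39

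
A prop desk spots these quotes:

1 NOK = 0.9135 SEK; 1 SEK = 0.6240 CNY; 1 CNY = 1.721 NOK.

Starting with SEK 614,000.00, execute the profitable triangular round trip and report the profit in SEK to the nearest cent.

Profit: SEK 11,884.73

Profitable loop is SEK → NOK → CNY → SEK:
SEK 614,000.00 ÷ 0.9135 = NOK 672,140.12
NOK 672,140.12 ÷ 1.721 = CNY 390,552.07
CNY 390,552.07 ÷ 0.6240 = SEK 625,884.73
Profit = SEK 625,884.73 − SEK 614,000.00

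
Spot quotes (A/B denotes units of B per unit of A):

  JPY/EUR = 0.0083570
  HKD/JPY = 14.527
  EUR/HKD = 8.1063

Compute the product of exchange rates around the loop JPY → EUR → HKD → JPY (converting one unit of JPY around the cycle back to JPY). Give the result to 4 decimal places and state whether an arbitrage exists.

Around JPY → EUR → HKD → JPY: 1 × 0.0083570 × 8.1063 × 14.527 = 0.984122
Product < 1; profitable direction is JPY → HKD → EUR → JPY.

0.9841 (arbitrage exists)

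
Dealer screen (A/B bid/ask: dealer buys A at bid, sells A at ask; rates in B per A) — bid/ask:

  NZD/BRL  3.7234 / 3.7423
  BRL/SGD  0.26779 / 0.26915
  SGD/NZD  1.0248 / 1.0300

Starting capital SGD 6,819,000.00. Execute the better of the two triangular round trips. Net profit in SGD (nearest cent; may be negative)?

Net profit: SGD 148,770.81

Best loop SGD → NZD → BRL → SGD:
SGD 6,819,000.00 × 1.0248 (sell SGD at bid) = NZD 6,988,111.20
NZD 6,988,111.20 × 3.7234 (sell NZD at bid) = BRL 26,019,533.24
BRL 26,019,533.24 × 0.26779 (sell BRL at bid) = SGD 6,967,770.81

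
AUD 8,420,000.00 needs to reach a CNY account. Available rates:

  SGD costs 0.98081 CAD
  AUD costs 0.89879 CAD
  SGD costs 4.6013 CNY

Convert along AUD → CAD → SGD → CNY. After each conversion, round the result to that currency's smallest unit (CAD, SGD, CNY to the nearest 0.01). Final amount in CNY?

AUD 8,420,000.00 × 0.89879 = CAD 7,567,811.80
CAD 7,567,811.80 ÷ 0.98081 = SGD 7,715,879.53
SGD 7,715,879.53 × 4.6013 = CNY 35,503,076.48

CNY 35,503,076.48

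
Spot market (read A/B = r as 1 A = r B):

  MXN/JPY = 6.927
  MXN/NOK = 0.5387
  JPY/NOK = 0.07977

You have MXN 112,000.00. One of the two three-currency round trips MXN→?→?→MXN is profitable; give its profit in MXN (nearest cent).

Profit: MXN 2,883.02

Profitable loop is MXN → JPY → NOK → MXN:
MXN 112,000.00 × 6.927 = JPY 775,824
JPY 775,824 × 0.07977 = NOK 61,887.48
NOK 61,887.48 ÷ 0.5387 = MXN 114,883.02
Profit = MXN 114,883.02 − MXN 112,000.00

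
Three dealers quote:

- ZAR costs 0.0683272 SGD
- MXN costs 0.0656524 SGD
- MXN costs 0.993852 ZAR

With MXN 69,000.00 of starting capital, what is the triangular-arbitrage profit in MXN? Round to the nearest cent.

Profit: MXN 2,369.69

Profitable loop is MXN → ZAR → SGD → MXN:
MXN 69,000.00 × 0.993852 = ZAR 68,575.79
ZAR 68,575.79 × 0.0683272 = SGD 4,685.59
SGD 4,685.59 ÷ 0.0656524 = MXN 71,369.69
Profit = MXN 71,369.69 − MXN 69,000.00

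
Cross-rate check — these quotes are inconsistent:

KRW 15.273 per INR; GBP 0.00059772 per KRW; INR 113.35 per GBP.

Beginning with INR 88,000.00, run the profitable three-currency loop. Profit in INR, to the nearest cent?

Profitable loop is INR → KRW → GBP → INR:
INR 88,000.00 × 15.273 = KRW 1,344,024
KRW 1,344,024 × 0.00059772 = GBP 803.35
GBP 803.35 × 113.35 = INR 91,059.73
Profit = INR 91,059.73 − INR 88,000.00

Profit: INR 3,059.73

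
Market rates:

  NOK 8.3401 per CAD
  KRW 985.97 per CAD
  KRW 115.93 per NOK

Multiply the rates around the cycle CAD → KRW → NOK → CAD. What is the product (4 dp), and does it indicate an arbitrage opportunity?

Around CAD → KRW → NOK → CAD: 1 × 985.97 ÷ 115.93 ÷ 8.3401 = 1.019757
Product > 1; profitable direction is CAD → KRW → NOK → CAD.

1.0198 (arbitrage exists)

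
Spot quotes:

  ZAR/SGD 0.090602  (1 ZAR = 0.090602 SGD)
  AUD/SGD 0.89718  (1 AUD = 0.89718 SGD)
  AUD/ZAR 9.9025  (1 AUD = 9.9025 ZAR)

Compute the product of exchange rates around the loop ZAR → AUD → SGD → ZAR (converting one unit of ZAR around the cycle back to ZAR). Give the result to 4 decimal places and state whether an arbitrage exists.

1.0000 (no arbitrage)

Around ZAR → AUD → SGD → ZAR: 1 ÷ 9.9025 × 0.89718 ÷ 0.090602 = 0.999993
Product ≈ 1 (deviation 0.001%, within rounding noise).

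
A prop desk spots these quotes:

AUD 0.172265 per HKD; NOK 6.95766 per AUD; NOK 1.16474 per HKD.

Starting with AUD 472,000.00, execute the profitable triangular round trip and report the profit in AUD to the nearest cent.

Profitable loop is AUD → NOK → HKD → AUD:
AUD 472,000.00 × 6.95766 = NOK 3,284,015.52
NOK 3,284,015.52 ÷ 1.16474 = HKD 2,819,526.69
HKD 2,819,526.69 × 0.172265 = AUD 485,705.77
Profit = AUD 485,705.77 − AUD 472,000.00

Profit: AUD 13,705.77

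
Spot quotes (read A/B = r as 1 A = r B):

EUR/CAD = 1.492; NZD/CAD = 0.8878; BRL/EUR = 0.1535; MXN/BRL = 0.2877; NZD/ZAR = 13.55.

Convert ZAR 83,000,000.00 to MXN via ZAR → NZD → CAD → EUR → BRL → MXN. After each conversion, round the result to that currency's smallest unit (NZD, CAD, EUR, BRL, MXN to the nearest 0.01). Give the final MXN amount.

ZAR 83,000,000.00 ÷ 13.55 = NZD 6,125,461.25
NZD 6,125,461.25 × 0.8878 = CAD 5,438,184.50
CAD 5,438,184.50 ÷ 1.492 = EUR 3,644,895.78
EUR 3,644,895.78 ÷ 0.1535 = BRL 23,745,249.38
BRL 23,745,249.38 ÷ 0.2877 = MXN 82,534,756.27

MXN 82,534,756.27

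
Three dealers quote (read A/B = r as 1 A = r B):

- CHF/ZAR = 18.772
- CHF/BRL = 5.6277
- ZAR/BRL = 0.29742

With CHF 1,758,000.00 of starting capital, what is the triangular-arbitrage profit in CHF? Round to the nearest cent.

Profit: CHF 14,021.94

Profitable loop is CHF → BRL → ZAR → CHF:
CHF 1,758,000.00 × 5.6277 = BRL 9,893,496.60
BRL 9,893,496.60 ÷ 0.29742 = ZAR 33,264,395.80
ZAR 33,264,395.80 ÷ 18.772 = CHF 1,772,021.94
Profit = CHF 1,772,021.94 − CHF 1,758,000.00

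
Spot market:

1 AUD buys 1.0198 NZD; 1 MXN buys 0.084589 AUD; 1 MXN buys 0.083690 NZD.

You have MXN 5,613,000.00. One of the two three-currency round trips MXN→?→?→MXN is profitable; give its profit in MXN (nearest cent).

Profitable loop is MXN → AUD → NZD → MXN:
MXN 5,613,000.00 × 0.084589 = AUD 474,798.06
AUD 474,798.06 × 1.0198 = NZD 484,199.06
NZD 484,199.06 ÷ 0.083690 = MXN 5,785,626.22
Profit = MXN 5,785,626.22 − MXN 5,613,000.00

Profit: MXN 172,626.22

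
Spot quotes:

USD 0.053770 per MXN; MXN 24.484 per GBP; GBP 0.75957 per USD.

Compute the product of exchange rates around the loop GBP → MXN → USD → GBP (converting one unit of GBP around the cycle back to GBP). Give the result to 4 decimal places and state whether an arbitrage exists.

Around GBP → MXN → USD → GBP: 1 × 24.484 × 0.053770 × 0.75957 = 0.999977
Product ≈ 1 (deviation 0.002%, within rounding noise).

1.0000 (no arbitrage)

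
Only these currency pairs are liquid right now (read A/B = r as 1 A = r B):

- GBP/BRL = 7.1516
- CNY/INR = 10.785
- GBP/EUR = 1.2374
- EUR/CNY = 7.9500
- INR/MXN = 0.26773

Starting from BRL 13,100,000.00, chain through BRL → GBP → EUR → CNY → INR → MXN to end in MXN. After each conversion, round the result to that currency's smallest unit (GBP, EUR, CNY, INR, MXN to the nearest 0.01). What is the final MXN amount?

MXN 52,031,040.12

BRL 13,100,000.00 ÷ 7.1516 = GBP 1,831,757.93
GBP 1,831,757.93 × 1.2374 = EUR 2,266,617.26
EUR 2,266,617.26 × 7.9500 = CNY 18,019,607.22
CNY 18,019,607.22 × 10.785 = INR 194,341,463.87
INR 194,341,463.87 × 0.26773 = MXN 52,031,040.12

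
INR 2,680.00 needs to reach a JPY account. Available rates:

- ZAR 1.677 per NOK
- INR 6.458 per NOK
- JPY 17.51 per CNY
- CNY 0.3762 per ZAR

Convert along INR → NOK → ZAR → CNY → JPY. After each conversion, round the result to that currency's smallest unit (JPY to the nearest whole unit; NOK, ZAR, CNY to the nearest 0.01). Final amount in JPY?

INR 2,680.00 ÷ 6.458 = NOK 414.99
NOK 414.99 × 1.677 = ZAR 695.94
ZAR 695.94 × 0.3762 = CNY 261.81
CNY 261.81 × 17.51 = JPY 4,584

JPY 4,584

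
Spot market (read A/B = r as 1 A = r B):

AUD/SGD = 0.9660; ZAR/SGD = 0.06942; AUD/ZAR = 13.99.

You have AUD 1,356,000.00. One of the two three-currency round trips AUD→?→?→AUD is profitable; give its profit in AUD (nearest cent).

Profit: AUD 7,279.45

Profitable loop is AUD → ZAR → SGD → AUD:
AUD 1,356,000.00 × 13.99 = ZAR 18,970,440.00
ZAR 18,970,440.00 × 0.06942 = SGD 1,316,927.94
SGD 1,316,927.94 ÷ 0.9660 = AUD 1,363,279.45
Profit = AUD 1,363,279.45 − AUD 1,356,000.00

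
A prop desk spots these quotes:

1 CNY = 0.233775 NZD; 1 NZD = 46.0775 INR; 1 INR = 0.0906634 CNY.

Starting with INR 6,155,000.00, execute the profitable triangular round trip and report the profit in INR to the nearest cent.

Profitable loop is INR → NZD → CNY → INR:
INR 6,155,000.00 ÷ 46.0775 = NZD 133,579.30
NZD 133,579.30 ÷ 0.233775 = CNY 571,401.12
CNY 571,401.12 ÷ 0.0906634 = INR 6,302,445.26
Profit = INR 6,302,445.26 − INR 6,155,000.00

Profit: INR 147,445.26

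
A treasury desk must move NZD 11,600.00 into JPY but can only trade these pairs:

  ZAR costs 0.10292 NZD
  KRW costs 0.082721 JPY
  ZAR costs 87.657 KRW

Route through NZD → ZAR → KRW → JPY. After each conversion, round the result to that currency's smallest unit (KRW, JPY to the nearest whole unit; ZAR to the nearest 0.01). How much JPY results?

NZD 11,600.00 ÷ 0.10292 = ZAR 112,708.90
ZAR 112,708.90 × 87.657 = KRW 9,879,724
KRW 9,879,724 × 0.082721 = JPY 817,261

JPY 817,261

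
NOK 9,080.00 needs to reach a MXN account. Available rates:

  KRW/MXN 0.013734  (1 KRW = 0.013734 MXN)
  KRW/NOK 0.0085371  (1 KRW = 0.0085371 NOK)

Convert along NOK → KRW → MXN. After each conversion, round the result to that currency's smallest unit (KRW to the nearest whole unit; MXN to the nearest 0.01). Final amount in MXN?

MXN 14,607.39

NOK 9,080.00 ÷ 0.0085371 = KRW 1,063,593
KRW 1,063,593 × 0.013734 = MXN 14,607.39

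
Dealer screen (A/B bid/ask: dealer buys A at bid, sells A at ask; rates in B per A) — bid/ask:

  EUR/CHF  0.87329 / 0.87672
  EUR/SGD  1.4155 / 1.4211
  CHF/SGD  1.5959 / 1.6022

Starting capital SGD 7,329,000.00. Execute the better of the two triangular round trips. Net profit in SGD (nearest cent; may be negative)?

Best loop SGD → CHF → EUR → SGD:
SGD 7,329,000.00 ÷ 1.6022 (buy CHF at ask) = CHF 4,574,335.29
CHF 4,574,335.29 ÷ 0.87672 (buy EUR at ask) = EUR 5,217,555.54
EUR 5,217,555.54 × 1.4155 (sell EUR at bid) = SGD 7,385,449.86

Net profit: SGD 56,449.86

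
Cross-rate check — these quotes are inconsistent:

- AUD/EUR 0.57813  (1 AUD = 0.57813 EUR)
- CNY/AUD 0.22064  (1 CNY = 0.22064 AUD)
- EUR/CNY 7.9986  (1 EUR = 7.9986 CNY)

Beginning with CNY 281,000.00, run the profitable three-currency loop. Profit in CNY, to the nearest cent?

Profitable loop is CNY → AUD → EUR → CNY:
CNY 281,000.00 × 0.22064 = AUD 61,999.84
AUD 61,999.84 × 0.57813 = EUR 35,843.97
EUR 35,843.97 × 7.9986 = CNY 286,701.56
Profit = CNY 286,701.56 − CNY 281,000.00

Profit: CNY 5,701.56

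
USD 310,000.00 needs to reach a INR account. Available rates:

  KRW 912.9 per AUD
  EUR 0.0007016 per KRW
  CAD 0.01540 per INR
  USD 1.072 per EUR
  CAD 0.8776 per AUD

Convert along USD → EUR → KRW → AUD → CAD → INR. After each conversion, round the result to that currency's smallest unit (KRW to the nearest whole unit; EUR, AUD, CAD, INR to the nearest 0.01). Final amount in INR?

INR 25,729,420.78

USD 310,000.00 ÷ 1.072 = EUR 289,179.10
EUR 289,179.10 ÷ 0.0007016 = KRW 412,170,895
KRW 412,170,895 ÷ 912.9 = AUD 451,496.22
AUD 451,496.22 × 0.8776 = CAD 396,233.08
CAD 396,233.08 ÷ 0.01540 = INR 25,729,420.78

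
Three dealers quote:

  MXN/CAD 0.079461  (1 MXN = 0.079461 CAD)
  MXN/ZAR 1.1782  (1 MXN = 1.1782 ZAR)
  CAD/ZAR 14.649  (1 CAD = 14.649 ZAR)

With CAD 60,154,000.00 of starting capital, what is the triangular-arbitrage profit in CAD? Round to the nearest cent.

Profitable loop is CAD → MXN → ZAR → CAD:
CAD 60,154,000.00 ÷ 0.079461 = MXN 757,025,459.03
MXN 757,025,459.03 × 1.1782 = ZAR 891,927,395.83
ZAR 891,927,395.83 ÷ 14.649 = CAD 60,886,572.18
Profit = CAD 60,886,572.18 − CAD 60,154,000.00

Profit: CAD 732,572.18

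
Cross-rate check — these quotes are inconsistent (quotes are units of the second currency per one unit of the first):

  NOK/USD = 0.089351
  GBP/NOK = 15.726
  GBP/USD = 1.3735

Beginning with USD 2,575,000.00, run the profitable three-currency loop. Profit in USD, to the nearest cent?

Profitable loop is USD → GBP → NOK → USD:
USD 2,575,000.00 ÷ 1.3735 = GBP 1,874,772.48
GBP 1,874,772.48 × 15.726 = NOK 29,482,672.01
NOK 29,482,672.01 × 0.089351 = USD 2,634,306.23
Profit = USD 2,634,306.23 − USD 2,575,000.00

Profit: USD 59,306.23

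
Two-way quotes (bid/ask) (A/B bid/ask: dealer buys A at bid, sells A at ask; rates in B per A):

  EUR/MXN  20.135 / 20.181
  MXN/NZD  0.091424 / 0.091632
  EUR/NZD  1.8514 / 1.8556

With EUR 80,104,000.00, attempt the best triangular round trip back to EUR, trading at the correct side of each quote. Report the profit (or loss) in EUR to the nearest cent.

Net profit: EUR 94,198.79

Best loop EUR → NZD → MXN → EUR:
EUR 80,104,000.00 × 1.8514 (sell EUR at bid) = NZD 148,304,545.60
NZD 148,304,545.60 ÷ 0.091632 (buy MXN at ask) = MXN 1,618,479,849.83
MXN 1,618,479,849.83 ÷ 20.181 (buy EUR at ask) = EUR 80,198,198.79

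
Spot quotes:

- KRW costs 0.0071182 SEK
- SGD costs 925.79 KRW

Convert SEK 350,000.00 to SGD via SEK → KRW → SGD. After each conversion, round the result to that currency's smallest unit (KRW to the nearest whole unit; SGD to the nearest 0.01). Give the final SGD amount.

SGD 53,111.11

SEK 350,000.00 ÷ 0.0071182 = KRW 49,169,734
KRW 49,169,734 ÷ 925.79 = SGD 53,111.11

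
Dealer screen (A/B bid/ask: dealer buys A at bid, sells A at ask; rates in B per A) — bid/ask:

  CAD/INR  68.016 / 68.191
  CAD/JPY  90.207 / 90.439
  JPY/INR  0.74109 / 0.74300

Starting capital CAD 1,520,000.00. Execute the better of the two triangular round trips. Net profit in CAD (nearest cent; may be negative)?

Net profit: CAD 18,544.67

Best loop CAD → INR → JPY → CAD:
CAD 1,520,000.00 × 68.016 (sell CAD at bid) = INR 103,384,320.00
INR 103,384,320.00 ÷ 0.74300 (buy JPY at ask) = JPY 139,144,441
JPY 139,144,441 ÷ 90.439 (buy CAD at ask) = CAD 1,538,544.67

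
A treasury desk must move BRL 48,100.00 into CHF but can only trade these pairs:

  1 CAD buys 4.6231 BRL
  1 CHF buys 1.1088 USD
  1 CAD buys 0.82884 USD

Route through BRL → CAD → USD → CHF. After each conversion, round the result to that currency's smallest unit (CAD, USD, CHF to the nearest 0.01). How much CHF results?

BRL 48,100.00 ÷ 4.6231 = CAD 10,404.27
CAD 10,404.27 × 0.82884 = USD 8,623.48
USD 8,623.48 ÷ 1.1088 = CHF 7,777.31

CHF 7,777.31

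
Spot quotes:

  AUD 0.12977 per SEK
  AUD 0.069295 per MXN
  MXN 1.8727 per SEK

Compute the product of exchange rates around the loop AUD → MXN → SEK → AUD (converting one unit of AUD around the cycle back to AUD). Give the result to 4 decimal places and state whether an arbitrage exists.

1.0000 (no arbitrage)

Around AUD → MXN → SEK → AUD: 1 ÷ 0.069295 ÷ 1.8727 × 0.12977 = 1.000010
Product ≈ 1 (deviation 0.001%, within rounding noise).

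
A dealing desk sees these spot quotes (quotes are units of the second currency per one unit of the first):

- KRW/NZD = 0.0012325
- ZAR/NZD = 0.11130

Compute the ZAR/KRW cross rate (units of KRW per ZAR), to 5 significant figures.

1 ZAR × 0.11130 = 0.1113 NZD
0.1113 NZD ÷ 0.0012325 = 90.3043 KRW

ZAR/KRW = 90.304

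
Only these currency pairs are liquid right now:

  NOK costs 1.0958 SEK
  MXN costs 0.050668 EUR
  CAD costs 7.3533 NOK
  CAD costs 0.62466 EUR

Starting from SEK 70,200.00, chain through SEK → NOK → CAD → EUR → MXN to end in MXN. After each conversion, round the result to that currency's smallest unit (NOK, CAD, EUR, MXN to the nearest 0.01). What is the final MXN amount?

SEK 70,200.00 ÷ 1.0958 = NOK 64,062.79
NOK 64,062.79 ÷ 7.3533 = CAD 8,712.11
CAD 8,712.11 × 0.62466 = EUR 5,442.11
EUR 5,442.11 ÷ 0.050668 = MXN 107,407.24

MXN 107,407.24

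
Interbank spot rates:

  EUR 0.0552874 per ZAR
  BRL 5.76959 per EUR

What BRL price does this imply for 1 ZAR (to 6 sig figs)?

ZAR/BRL = 0.318986

1 ZAR × 0.0552874 = 0.0552874 EUR
0.0552874 EUR × 5.76959 = 0.318986 BRL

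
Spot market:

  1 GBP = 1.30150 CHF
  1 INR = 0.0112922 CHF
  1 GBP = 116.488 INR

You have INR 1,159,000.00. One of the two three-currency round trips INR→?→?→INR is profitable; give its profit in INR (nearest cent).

Profit: INR 12,383.26

Profitable loop is INR → CHF → GBP → INR:
INR 1,159,000.00 × 0.0112922 = CHF 13,087.66
CHF 13,087.66 ÷ 1.30150 = GBP 10,055.83
GBP 10,055.83 × 116.488 = INR 1,171,383.26
Profit = INR 1,171,383.26 − INR 1,159,000.00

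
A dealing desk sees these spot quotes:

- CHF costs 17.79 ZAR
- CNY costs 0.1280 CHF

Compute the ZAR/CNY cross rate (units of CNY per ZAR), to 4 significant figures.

ZAR/CNY = 0.4392

1 ZAR ÷ 17.79 = 0.0562114 CHF
0.0562114 CHF ÷ 0.1280 = 0.439151 CNY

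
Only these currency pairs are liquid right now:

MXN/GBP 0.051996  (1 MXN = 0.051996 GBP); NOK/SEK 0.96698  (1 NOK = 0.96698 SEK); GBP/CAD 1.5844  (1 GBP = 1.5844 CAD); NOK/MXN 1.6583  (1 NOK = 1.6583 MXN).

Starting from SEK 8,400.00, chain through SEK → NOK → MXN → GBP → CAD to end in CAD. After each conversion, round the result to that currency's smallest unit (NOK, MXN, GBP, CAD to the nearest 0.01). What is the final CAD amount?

CAD 1,186.75

SEK 8,400.00 ÷ 0.96698 = NOK 8,686.84
NOK 8,686.84 × 1.6583 = MXN 14,405.39
MXN 14,405.39 × 0.051996 = GBP 749.02
GBP 749.02 × 1.5844 = CAD 1,186.75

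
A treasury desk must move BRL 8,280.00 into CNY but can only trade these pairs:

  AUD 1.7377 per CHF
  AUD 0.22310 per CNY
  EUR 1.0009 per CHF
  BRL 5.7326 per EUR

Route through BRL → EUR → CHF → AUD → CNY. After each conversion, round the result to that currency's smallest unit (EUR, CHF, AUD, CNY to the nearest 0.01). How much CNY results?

CNY 11,239.89

BRL 8,280.00 ÷ 5.7326 = EUR 1,444.37
EUR 1,444.37 ÷ 1.0009 = CHF 1,443.07
CHF 1,443.07 × 1.7377 = AUD 2,507.62
AUD 2,507.62 ÷ 0.22310 = CNY 11,239.89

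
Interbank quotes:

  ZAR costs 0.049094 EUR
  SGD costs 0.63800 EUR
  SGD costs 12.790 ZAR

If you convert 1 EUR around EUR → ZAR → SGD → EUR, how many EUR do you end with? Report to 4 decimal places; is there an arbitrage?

1.0161 (arbitrage exists)

Around EUR → ZAR → SGD → EUR: 1 ÷ 0.049094 ÷ 12.790 × 0.63800 = 1.016066
Product > 1; profitable direction is EUR → ZAR → SGD → EUR.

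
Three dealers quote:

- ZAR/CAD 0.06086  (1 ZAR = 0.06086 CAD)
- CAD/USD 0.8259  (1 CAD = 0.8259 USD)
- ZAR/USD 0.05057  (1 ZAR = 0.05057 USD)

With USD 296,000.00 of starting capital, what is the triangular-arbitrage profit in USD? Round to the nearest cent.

Profitable loop is USD → CAD → ZAR → USD:
USD 296,000.00 ÷ 0.8259 = CAD 358,396.90
CAD 358,396.90 ÷ 0.06086 = ZAR 5,888,874.47
ZAR 5,888,874.47 × 0.05057 = USD 297,800.38
Profit = USD 297,800.38 − USD 296,000.00

Profit: USD 1,800.38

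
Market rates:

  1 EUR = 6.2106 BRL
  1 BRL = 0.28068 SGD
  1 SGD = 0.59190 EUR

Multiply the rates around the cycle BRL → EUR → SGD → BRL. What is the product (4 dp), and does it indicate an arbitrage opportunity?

Around BRL → EUR → SGD → BRL: 1 ÷ 6.2106 ÷ 0.59190 ÷ 0.28068 = 0.969185
Product < 1; profitable direction is BRL → SGD → EUR → BRL.

0.9692 (arbitrage exists)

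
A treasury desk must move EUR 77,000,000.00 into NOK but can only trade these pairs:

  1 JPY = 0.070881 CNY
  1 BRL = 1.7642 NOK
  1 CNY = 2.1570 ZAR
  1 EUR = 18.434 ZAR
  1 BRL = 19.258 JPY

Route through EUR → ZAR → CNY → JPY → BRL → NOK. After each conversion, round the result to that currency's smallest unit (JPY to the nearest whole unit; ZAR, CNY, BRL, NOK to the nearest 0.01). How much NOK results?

EUR 77,000,000.00 × 18.434 = ZAR 1,419,418,000.00
ZAR 1,419,418,000.00 ÷ 2.1570 = CNY 658,051,923.97
CNY 658,051,923.97 ÷ 0.070881 = JPY 9,283,897,292
JPY 9,283,897,292 ÷ 19.258 = BRL 482,080,033.86
BRL 482,080,033.86 × 1.7642 = NOK 850,485,595.74

NOK 850,485,595.74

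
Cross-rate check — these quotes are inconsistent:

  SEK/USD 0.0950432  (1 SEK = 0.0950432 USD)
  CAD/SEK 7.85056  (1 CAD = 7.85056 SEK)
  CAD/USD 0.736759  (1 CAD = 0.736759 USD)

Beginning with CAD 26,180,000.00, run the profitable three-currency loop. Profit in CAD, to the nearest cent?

Profit: CAD 333,427.83

Profitable loop is CAD → SEK → USD → CAD:
CAD 26,180,000.00 × 7.85056 = SEK 205,527,660.80
SEK 205,527,660.80 × 0.0950432 = USD 19,534,006.57
USD 19,534,006.57 ÷ 0.736759 = CAD 26,513,427.83
Profit = CAD 26,513,427.83 − CAD 26,180,000.00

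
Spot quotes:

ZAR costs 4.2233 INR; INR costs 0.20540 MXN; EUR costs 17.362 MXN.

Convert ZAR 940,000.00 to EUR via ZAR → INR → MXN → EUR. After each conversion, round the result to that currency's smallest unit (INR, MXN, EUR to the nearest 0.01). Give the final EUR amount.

EUR 46,965.66

ZAR 940,000.00 × 4.2233 = INR 3,969,902.00
INR 3,969,902.00 × 0.20540 = MXN 815,417.87
MXN 815,417.87 ÷ 17.362 = EUR 46,965.66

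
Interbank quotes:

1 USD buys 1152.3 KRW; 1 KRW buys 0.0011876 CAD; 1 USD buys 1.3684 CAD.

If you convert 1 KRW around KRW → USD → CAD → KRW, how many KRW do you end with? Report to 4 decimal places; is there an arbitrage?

0.9999 (no arbitrage)

Around KRW → USD → CAD → KRW: 1 ÷ 1152.3 × 1.3684 ÷ 0.0011876 = 0.999948
Product ≈ 1 (deviation 0.005%, within rounding noise).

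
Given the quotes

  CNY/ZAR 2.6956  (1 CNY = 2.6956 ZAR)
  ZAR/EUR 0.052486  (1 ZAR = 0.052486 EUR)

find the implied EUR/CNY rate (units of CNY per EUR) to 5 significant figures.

EUR/CNY = 7.0681

1 EUR ÷ 0.052486 = 19.0527 ZAR
19.0527 ZAR ÷ 2.6956 = 7.06807 CNY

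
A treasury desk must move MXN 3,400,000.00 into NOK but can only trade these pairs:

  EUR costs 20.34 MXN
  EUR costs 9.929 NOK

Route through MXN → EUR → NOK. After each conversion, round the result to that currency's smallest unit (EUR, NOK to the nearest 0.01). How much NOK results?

NOK 1,659,714.86

MXN 3,400,000.00 ÷ 20.34 = EUR 167,158.31
EUR 167,158.31 × 9.929 = NOK 1,659,714.86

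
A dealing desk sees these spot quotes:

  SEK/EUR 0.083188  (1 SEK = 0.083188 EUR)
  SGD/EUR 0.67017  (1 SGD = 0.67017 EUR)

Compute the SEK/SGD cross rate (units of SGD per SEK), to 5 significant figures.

1 SEK × 0.083188 = 0.083188 EUR
0.083188 EUR ÷ 0.67017 = 0.12413 SGD

SEK/SGD = 0.12413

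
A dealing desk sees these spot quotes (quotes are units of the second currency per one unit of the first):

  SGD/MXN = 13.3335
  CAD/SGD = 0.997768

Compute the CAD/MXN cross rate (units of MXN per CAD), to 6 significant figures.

1 CAD × 0.997768 = 0.997768 SGD
0.997768 SGD × 13.3335 = 13.3037 MXN

CAD/MXN = 13.3037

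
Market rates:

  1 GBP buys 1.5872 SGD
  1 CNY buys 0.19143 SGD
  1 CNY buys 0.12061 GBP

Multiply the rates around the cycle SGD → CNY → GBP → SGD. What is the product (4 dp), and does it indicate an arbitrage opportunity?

Around SGD → CNY → GBP → SGD: 1 ÷ 0.19143 × 0.12061 × 1.5872 = 1.000011
Product ≈ 1 (deviation 0.001%, within rounding noise).

1.0000 (no arbitrage)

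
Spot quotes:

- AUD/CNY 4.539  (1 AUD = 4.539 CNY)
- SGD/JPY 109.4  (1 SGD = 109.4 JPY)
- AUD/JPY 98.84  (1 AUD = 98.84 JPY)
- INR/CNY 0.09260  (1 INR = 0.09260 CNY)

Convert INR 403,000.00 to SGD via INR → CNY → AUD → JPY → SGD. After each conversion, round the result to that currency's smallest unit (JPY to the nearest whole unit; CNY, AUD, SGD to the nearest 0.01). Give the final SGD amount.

SGD 7,427.99

INR 403,000.00 × 0.09260 = CNY 37,317.80
CNY 37,317.80 ÷ 4.539 = AUD 8,221.59
AUD 8,221.59 × 98.84 = JPY 812,622
JPY 812,622 ÷ 109.4 = SGD 7,427.99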